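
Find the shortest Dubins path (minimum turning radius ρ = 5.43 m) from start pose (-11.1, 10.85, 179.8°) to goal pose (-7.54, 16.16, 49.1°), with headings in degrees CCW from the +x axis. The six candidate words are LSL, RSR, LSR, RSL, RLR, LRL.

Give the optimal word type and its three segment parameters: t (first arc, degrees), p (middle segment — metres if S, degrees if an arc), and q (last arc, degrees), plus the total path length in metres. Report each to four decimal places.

RLR: t = 2.4853°, p = 314.0221°, q = 82.2369°, L = 37.7895 m

Let ψ = atan2(Δy, Δx) = atan2(5.31, 3.56) = 56.1608° be the start→goal bearing.
Normalize: d = |goal − start| / ρ = 6.392941/5.43 = 1.177337, α = (θ_start − ψ) mod 360° = 123.6392° = 2.157911 rad, β = (θ_goal − ψ) mod 360° = 352.9392° = 6.159951 rad.
Common terms: sin α = 0.832542, cos α = -0.553961, sin β = -0.122922, cos β = 0.992416, cos(α−β) = -0.652098, d² = 1.386123. Work in radians in the unit-radius frame; every candidate has L = ρ·(t + p + q).
LSL: p² = 2 + d² − 2cos(α−β) + 2d(sin α − sin β) = 6.940128; p = √p² = 2.634412; φ = atan2(cos β − cos α, d + sin α − sin β) = 0.627338 rad; t = (φ − α) mod 2π = 4.752612 rad, q = (β − φ) mod 2π = 5.532613 rad → L = 5.43·(4.752612 + 2.634412 + 5.532613) = 5.43·12.919638 = 70.153632 m
RSR: p² = 2 + d² − 2cos(α−β) + 2d(sin β − sin α) = 2.440511; p = √p² = 1.562214; φ = atan2(cos α − cos β, d − sin α + sin β) = -1.428290 rad; t = (α − φ) mod 2π = 3.586201 rad, q = (φ − β) mod 2π = 4.978129 rad → L = 5.43·(3.586201 + 1.562214 + 4.978129) = 5.43·10.126544 = 54.987136 m
LSR: p² = d² − 2 + 2cos(α−β) + 2d(sin α + sin β) = -0.247150 < 0 → infeasible
RSL: p² = d² − 2 + 2cos(α−β) − 2d(sin α + sin β) = -3.588998 < 0 → infeasible
RLR: c = (6 − d² + 2cos(α−β) + 2d(sin α − sin β))/8 = 0.694936; p = 2π − arccos c = 5.480720 rad; φ = atan2(cos α − cos β, d − sin α + sin β) = -1.428290 rad; t = (α − φ + p/2) mod 2π = 0.043376 rad, q = (α − β − t + p) mod 2π = 1.435304 rad → L = 5.43·(0.043376 + 5.480720 + 1.435304) = 5.43·6.959400 = 37.789542 m
LRL: c = (6 − d² + 2cos(α−β) − 2d(sin α − sin β))/8 = 0.132484; p = 2π − arccos c = 4.845264 rad; φ = atan2(cos β − cos α, d + sin α − sin β) = 0.627338 rad; t = (φ − α + p/2) mod 2π = 0.892058 rad, q = (β − α − t + p) mod 2π = 1.672060 rad → L = 5.43·(0.892058 + 4.845264 + 1.672060) = 5.43·7.409382 = 40.232944 m
Shortest: RLR with L = 37.789542 m ≈ 37.7895 m
Convert RLR to answer units (arcs ×180/π): t = 0.043376·180/π = 2.4853°, p = 5.480720·180/π = 314.0221°, q = 1.435304·180/π = 82.2369°, L = 37.7895 m.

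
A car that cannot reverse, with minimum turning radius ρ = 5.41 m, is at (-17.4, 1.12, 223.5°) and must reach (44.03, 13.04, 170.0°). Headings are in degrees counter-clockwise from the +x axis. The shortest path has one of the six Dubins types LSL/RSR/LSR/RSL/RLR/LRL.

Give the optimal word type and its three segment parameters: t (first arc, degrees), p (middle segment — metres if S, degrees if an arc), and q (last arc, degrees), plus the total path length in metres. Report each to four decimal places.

LSL: t = 146.9955°, p = 57.7325 m, q = 159.5045°, L = 86.6729 m

Let ψ = atan2(Δy, Δx) = atan2(11.92, 61.43) = 10.9813° be the start→goal bearing.
Normalize: d = |goal − start| / ρ = 62.575804/5.41 = 11.566692, α = (θ_start − ψ) mod 360° = 212.5187° = 3.709151 rad, β = (θ_goal − ψ) mod 360° = 159.0187° = 2.775400 rad.
Common terms: sin α = -0.537575, cos α = -0.843216, sin β = 0.358064, cos β = -0.933697, cos(α−β) = 0.594823, d² = 133.788367. Work in radians in the unit-radius frame; every candidate has L = ρ·(t + p + q).
LSL: p² = 2 + d² − 2cos(α−β) + 2d(sin α − sin β) = 113.879581; p = √p² = 10.671438; φ = atan2(cos β − cos α, d + sin α − sin β) = -0.008479 rad; t = (φ − α) mod 2π = 2.565556 rad, q = (β − φ) mod 2π = 2.783878 rad → L = 5.41·(2.565556 + 10.671438 + 2.783878) = 5.41·16.020872 = 86.672916 m
RSR: p² = 2 + d² − 2cos(α−β) + 2d(sin β − sin α) = 155.317862; p = √p² = 12.462659; φ = atan2(cos α − cos β, d − sin α + sin β) = 0.007260 rad; t = (α − φ) mod 2π = 3.701890 rad, q = (φ − β) mod 2π = 3.515046 rad → L = 5.41·(3.701890 + 12.462659 + 3.515046) = 5.41·19.679595 = 106.466610 m
LSR: p² = d² − 2 + 2cos(α−β) + 2d(sin α + sin β) = 128.825316; p = √p² = 11.350124; φ = atan2(−cos α − cos β, d + sin α + sin β) − atan2(−2, p) = 0.329216 rad; t = (φ − α) mod 2π = 2.903250 rad, q = (φ − β) mod 2π = 3.837001 rad → L = 5.41·(2.903250 + 11.350124 + 3.837001) = 5.41·18.090376 = 97.868933 m
RSL: p² = d² − 2 + 2cos(α−β) − 2d(sin α + sin β) = 137.130709; p = √p² = 11.710282; φ = atan2(cos α + cos β, d − sin α − sin β) − atan2(2, p) = -0.319295 rad; t = (α − φ) mod 2π = 4.028446 rad, q = (β − φ) mod 2π = 3.094695 rad → L = 5.41·(4.028446 + 11.710282 + 3.094695) = 5.41·18.833423 = 101.888817 m
RLR: c = (6 − d² + 2cos(α−β) + 2d(sin α − sin β))/8 = -18.414733, |c| > 1 → infeasible
LRL: c = (6 − d² + 2cos(α−β) − 2d(sin α − sin β))/8 = -13.234948, |c| > 1 → infeasible
Shortest: LSL with L = 86.672916 m ≈ 86.6729 m
Convert LSL to answer units (arcs ×180/π): t = 2.565556·180/π = 146.9955°, p = ρ·p = 5.41·10.671438 = 57.7325 m, q = 2.783878·180/π = 159.5045°, L = 86.6729 m.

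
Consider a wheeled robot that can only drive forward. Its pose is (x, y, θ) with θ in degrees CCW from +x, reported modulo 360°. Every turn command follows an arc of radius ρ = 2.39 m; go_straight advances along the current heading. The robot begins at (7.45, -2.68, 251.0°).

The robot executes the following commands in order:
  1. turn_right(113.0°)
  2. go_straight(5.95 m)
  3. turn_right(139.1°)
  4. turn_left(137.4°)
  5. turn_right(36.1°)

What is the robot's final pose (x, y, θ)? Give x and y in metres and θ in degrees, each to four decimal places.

set_pose: (x, y, θ) = (7.4500, -2.6800, 251.0000°), ρ = 2.39
turn_right(113.0°): centre at ρ to the right, rotate −113.0° → (3.5910, -3.6780, 138.0000°)
go_straight(5.95): x += 5.95·cos θ, y += 5.95·sin θ → (-0.8307, 0.3033, 138.0000°)
turn_right(139.1°): centre at ρ to the right, rotate −139.1° → (0.8144, 4.4690, -1.1000° ≡ 358.9000°)
turn_left(137.4°): centre at ρ to the left, rotate +137.4° → (2.5115, 8.5864, 496.3000° ≡ 136.3000°)
turn_right(36.1°): centre at ρ to the right, rotate −36.1° → (1.8105, 9.8911, 100.2000°)

(1.8105, 9.8911, 100.2000°)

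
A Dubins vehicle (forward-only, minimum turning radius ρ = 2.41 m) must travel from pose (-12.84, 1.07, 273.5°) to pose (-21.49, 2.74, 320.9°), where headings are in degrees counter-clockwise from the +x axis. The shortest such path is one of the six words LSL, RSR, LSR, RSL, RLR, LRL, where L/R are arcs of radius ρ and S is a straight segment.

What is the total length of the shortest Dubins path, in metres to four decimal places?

Let ψ = atan2(Δy, Δx) = atan2(1.67, -8.65) = 169.0727° be the start→goal bearing.
Normalize: d = |goal − start| / ρ = 8.809733/2.41 = 3.655491, α = (θ_start − ψ) mod 360° = 104.4273° = 1.822600 rad, β = (θ_goal − ψ) mod 360° = 151.8273° = 2.649886 rad.
Common terms: sin α = 0.968465, cos α = -0.249151, sin β = 0.472131, cos β = -0.881528, cos(α−β) = 0.676876, d² = 13.362614. Work in radians in the unit-radius frame; every candidate has L = ρ·(t + p + q).
LSL: p² = 2 + d² − 2cos(α−β) + 2d(sin α − sin β) = 17.637548; p = √p² = 4.199708; φ = atan2(cos β − cos α, d + sin α − sin β) = -0.151151 rad; t = (φ − α) mod 2π = 4.309434 rad, q = (β − φ) mod 2π = 2.801037 rad → L = 2.41·(4.309434 + 4.199708 + 2.801037) = 2.41·11.310180 = 27.257533 m
RSR: p² = 2 + d² − 2cos(α−β) + 2d(sin β − sin α) = 10.380176; p = √p² = 3.221828; φ = atan2(cos α − cos β, d − sin α + sin β) = 0.197562 rad; t = (α − φ) mod 2π = 1.625038 rad, q = (φ − β) mod 2π = 3.830861 rad → L = 2.41·(1.625038 + 3.221828 + 3.830861) = 2.41·8.677727 = 20.913323 m
LSR: p² = d² − 2 + 2cos(α−β) + 2d(sin α + sin β) = 23.248535; p = √p² = 4.821673; φ = atan2(−cos α − cos β, d + sin α + sin β) − atan2(−2, p) = 0.611529 rad; t = (φ − α) mod 2π = 5.072115 rad, q = (φ − β) mod 2π = 4.244829 rad → L = 2.41·(5.072115 + 4.821673 + 4.244829) = 2.41·14.138617 = 34.074067 m
RSL: p² = d² − 2 + 2cos(α−β) − 2d(sin α + sin β) = 2.184198; p = √p² = 1.477903; φ = atan2(cos α + cos β, d − sin α − sin β) − atan2(2, p) = -1.406407 rad; t = (α − φ) mod 2π = 3.229007 rad, q = (β − φ) mod 2π = 4.056293 rad → L = 2.41·(3.229007 + 1.477903 + 4.056293) = 2.41·8.763204 = 21.119321 m
RLR: c = (6 − d² + 2cos(α−β) + 2d(sin α − sin β))/8 = -0.297522; p = 2π − arccos c = 4.410293 rad; φ = atan2(cos α − cos β, d − sin α + sin β) = 0.197562 rad; t = (α − φ + p/2) mod 2π = 3.830185 rad, q = (α − β − t + p) mod 2π = 6.036007 rad → L = 2.41·(3.830185 + 4.410293 + 6.036007) = 2.41·14.276485 = 34.406329 m
LRL: c = (6 − d² + 2cos(α−β) − 2d(sin α − sin β))/8 = -1.204694, |c| > 1 → infeasible
Shortest: RSR with L = 20.913323 m ≈ 20.9133 m

20.9133 m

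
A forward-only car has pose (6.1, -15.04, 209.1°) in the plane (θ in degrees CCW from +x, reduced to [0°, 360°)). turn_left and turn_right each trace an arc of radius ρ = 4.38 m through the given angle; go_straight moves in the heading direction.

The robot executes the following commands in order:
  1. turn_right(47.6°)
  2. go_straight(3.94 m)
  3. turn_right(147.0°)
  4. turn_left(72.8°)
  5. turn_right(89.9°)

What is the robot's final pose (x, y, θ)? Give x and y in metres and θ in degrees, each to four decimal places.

(6.9891, 2.4811, 357.4000°)

set_pose: (x, y, θ) = (6.1000, -15.0400, 209.1000°), ρ = 4.38
turn_right(47.6°): centre at ρ to the right, rotate −47.6° → (2.5801, -15.3665, 161.5000°)
go_straight(3.94): x += 3.94·cos θ, y += 3.94·sin θ → (-1.1563, -14.1164, 161.5000°)
turn_right(147.0°): centre at ρ to the right, rotate −147.0° → (-0.8632, -5.7222, 14.5000°)
turn_left(72.8°): centre at ρ to the left, rotate +72.8° → (2.4153, -1.6881, 87.3000°)
turn_right(89.9°): centre at ρ to the right, rotate −89.9° → (6.9891, 2.4811, -2.6000° ≡ 357.4000°)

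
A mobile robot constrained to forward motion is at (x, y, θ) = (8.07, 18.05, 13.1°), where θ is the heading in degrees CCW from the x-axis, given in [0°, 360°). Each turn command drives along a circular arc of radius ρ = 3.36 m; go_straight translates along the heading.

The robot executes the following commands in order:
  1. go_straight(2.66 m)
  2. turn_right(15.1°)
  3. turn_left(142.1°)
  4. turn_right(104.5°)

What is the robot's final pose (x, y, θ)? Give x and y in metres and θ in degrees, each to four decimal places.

(14.0115, 29.9836, 35.6000°)

set_pose: (x, y, θ) = (8.0700, 18.0500, 13.1000°), ρ = 3.36
go_straight(2.66): x += 2.66·cos θ, y += 2.66·sin θ → (10.6608, 18.6529, 13.1000°)
turn_right(15.1°): centre at ρ to the right, rotate −15.1° → (11.5396, 18.7383, -2.0000° ≡ 358.0000°)
turn_left(142.1°): centre at ρ to the left, rotate +142.1° → (13.8121, 24.6739, 500.1000° ≡ 140.1000°)
turn_right(104.5°): centre at ρ to the right, rotate −104.5° → (14.0115, 29.9836, 35.6000°)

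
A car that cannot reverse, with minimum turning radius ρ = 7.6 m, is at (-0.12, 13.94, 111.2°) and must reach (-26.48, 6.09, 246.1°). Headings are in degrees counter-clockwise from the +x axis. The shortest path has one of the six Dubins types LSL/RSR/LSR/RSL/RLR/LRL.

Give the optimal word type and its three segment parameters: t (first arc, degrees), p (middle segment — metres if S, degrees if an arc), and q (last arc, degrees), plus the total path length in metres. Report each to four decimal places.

Let ψ = atan2(Δy, Δx) = atan2(-7.85, -26.36) = -163.4165° be the start→goal bearing.
Normalize: d = |goal − start| / ρ = 27.504038/7.6 = 3.618952, α = (θ_start − ψ) mod 360° = 274.6165° = 4.792962 rad, β = (θ_goal − ψ) mod 360° = 49.5165° = 0.864226 rad.
Common terms: sin α = -0.996756, cos α = 0.080486, sin β = 0.760593, cos β = 0.649229, cos(α−β) = -0.705872, d² = 13.096816. Work in radians in the unit-radius frame; every candidate has L = ρ·(t + p + q).
LSL: p² = 2 + d² − 2cos(α−β) + 2d(sin α − sin β) = 3.789038; p = √p² = 1.946545; φ = atan2(cos β − cos α, d + sin α − sin β) = 0.296507 rad; t = (φ − α) mod 2π = 1.786730 rad, q = (β − φ) mod 2π = 0.567719 rad → L = 7.6·(1.786730 + 1.946545 + 0.567719) = 7.6·4.300994 = 32.687557 m
RSR: p² = 2 + d² − 2cos(α−β) + 2d(sin β − sin α) = 29.228081; p = √p² = 5.406300; φ = atan2(cos α − cos β, d − sin α + sin β) = -0.105395 rad; t = (α − φ) mod 2π = 4.898357 rad, q = (φ − β) mod 2π = 5.313564 rad → L = 7.6·(4.898357 + 5.406300 + 5.313564) = 7.6·15.618222 = 118.698484 m
LSR: p² = d² − 2 + 2cos(α−β) + 2d(sin α + sin β) = 7.975748; p = √p² = 2.824137; φ = atan2(−cos α − cos β, d + sin α + sin β) − atan2(−2, p) = 0.403737 rad; t = (φ − α) mod 2π = 1.893960 rad, q = (φ − β) mod 2π = 5.822697 rad → L = 7.6·(1.893960 + 2.824137 + 5.822697) = 7.6·10.540794 = 80.110033 m
RSL: p² = d² − 2 + 2cos(α−β) − 2d(sin α + sin β) = 11.394398; p = √p² = 3.375559; φ = atan2(cos α + cos β, d − sin α − sin β) − atan2(2, p) = -0.347811 rad; t = (α − φ) mod 2π = 5.140773 rad, q = (β − φ) mod 2π = 1.212037 rad → L = 7.6·(5.140773 + 3.375559 + 1.212037) = 7.6·9.728368 = 73.935598 m
RLR: c = (6 − d² + 2cos(α−β) + 2d(sin α − sin β))/8 = -2.653510, |c| > 1 → infeasible
LRL: c = (6 − d² + 2cos(α−β) − 2d(sin α − sin β))/8 = 0.526370; p = 2π − arccos c = 5.266715 rad; φ = atan2(cos β − cos α, d + sin α − sin β) = 0.296507 rad; t = (φ − α + p/2) mod 2π = 4.420087 rad, q = (β − α − t + p) mod 2π = 3.201077 rad → L = 7.6·(4.420087 + 5.266715 + 3.201077) = 7.6·12.887879 = 97.947880 m
Shortest: LSL with L = 32.687557 m ≈ 32.6876 m
Convert LSL to answer units (arcs ×180/π): t = 1.786730·180/π = 102.3721°, p = ρ·p = 7.6·1.946545 = 14.7937 m, q = 0.567719·180/π = 32.5279°, L = 32.6876 m.

LSL: t = 102.3721°, p = 14.7937 m, q = 32.5279°, L = 32.6876 m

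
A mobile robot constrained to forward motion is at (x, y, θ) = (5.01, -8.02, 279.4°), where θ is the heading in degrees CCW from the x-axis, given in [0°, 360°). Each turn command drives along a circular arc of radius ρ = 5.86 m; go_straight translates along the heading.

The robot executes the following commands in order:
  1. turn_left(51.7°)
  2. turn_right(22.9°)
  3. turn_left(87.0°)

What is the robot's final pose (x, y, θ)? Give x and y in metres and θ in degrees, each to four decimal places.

set_pose: (x, y, θ) = (5.0100, -8.0200, 279.4000°), ρ = 5.86
turn_left(51.7°): centre at ρ to the left, rotate +51.7° → (7.9593, -12.1931, 331.1000°)
turn_right(22.9°): centre at ρ to the right, rotate −22.9° → (9.7324, -13.6995, 308.2000°)
turn_left(87.0°): centre at ρ to the left, rotate +87.0° → (17.7154, -14.8641, 395.2000° ≡ 35.2000°)

(17.7154, -14.8641, 35.2000°)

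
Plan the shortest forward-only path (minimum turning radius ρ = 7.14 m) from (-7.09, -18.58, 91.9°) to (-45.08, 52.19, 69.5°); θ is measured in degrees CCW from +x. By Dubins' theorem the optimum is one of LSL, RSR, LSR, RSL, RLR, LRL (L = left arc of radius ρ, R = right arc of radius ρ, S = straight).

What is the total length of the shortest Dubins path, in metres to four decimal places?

Let ψ = atan2(Δy, Δx) = atan2(70.77, -37.99) = 118.2273° be the start→goal bearing.
Normalize: d = |goal − start| / ρ = 80.322058/7.14 = 11.249588, α = (θ_start − ψ) mod 360° = 333.6727° = 5.823687 rad, β = (θ_goal − ψ) mod 360° = 311.2727° = 5.432733 rad.
Common terms: sin α = -0.443499, cos α = 0.896275, sin β = -0.751579, cos β = 0.659643, cos(α−β) = 0.924546, d² = 126.553229. Work in radians in the unit-radius frame; every candidate has L = ρ·(t + p + q).
LSL: p² = 2 + d² − 2cos(α−β) + 2d(sin α − sin β) = 133.635686; p = √p² = 11.560090; φ = atan2(cos β − cos α, d + sin α − sin β) = -0.020471 rad; t = (φ − α) mod 2π = 0.439027 rad, q = (β − φ) mod 2π = 5.453204 rad → L = 7.14·(0.439027 + 11.560090 + 5.453204) = 7.14·17.452322 = 124.609578 m
RSR: p² = 2 + d² − 2cos(α−β) + 2d(sin β − sin α) = 119.772588; p = √p² = 10.944066; φ = atan2(cos α − cos β, d − sin α + sin β) = 0.021624 rad; t = (α − φ) mod 2π = 5.802063 rad, q = (φ − β) mod 2π = 0.872076 rad → L = 7.14·(5.802063 + 10.944066 + 0.872076) = 7.14·17.618205 = 125.793986 m
LSR: p² = d² − 2 + 2cos(α−β) + 2d(sin α + sin β) = 99.514065; p = √p² = 9.975674; φ = atan2(−cos α − cos β, d + sin α + sin β) − atan2(−2, p) = 0.044334 rad; t = (φ − α) mod 2π = 0.503832 rad, q = (φ − β) mod 2π = 0.894786 rad → L = 7.14·(0.503832 + 9.975674 + 0.894786) = 7.14·11.374292 = 81.212446 m
RSL: p² = d² − 2 + 2cos(α−β) − 2d(sin α + sin β) = 153.290577; p = √p² = 12.381057; φ = atan2(cos α + cos β, d − sin α − sin β) − atan2(2, p) = -0.035772 rad; t = (α − φ) mod 2π = 5.859459 rad, q = (β − φ) mod 2π = 5.468505 rad → L = 7.14·(5.859459 + 12.381057 + 5.468505) = 7.14·23.709021 = 169.282413 m
RLR: c = (6 − d² + 2cos(α−β) + 2d(sin α − sin β))/8 = -13.971573, |c| > 1 → infeasible
LRL: c = (6 − d² + 2cos(α−β) − 2d(sin α − sin β))/8 = -15.704461, |c| > 1 → infeasible
Shortest: LSR with L = 81.212446 m ≈ 81.2124 m

81.2124 m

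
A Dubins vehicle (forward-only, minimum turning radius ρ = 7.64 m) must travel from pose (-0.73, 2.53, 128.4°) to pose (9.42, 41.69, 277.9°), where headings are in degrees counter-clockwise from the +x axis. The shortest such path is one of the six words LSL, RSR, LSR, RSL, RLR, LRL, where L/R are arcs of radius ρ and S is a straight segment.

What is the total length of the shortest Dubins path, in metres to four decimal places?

Let ψ = atan2(Δy, Δx) = atan2(39.16, 10.15) = 75.4691° be the start→goal bearing.
Normalize: d = |goal − start| / ρ = 40.454025/7.64 = 5.295029, α = (θ_start − ψ) mod 360° = 52.9309° = 0.923818 rad, β = (θ_goal − ψ) mod 360° = 202.4309° = 3.533086 rad.
Common terms: sin α = 0.797909, cos α = 0.602778, sin β = -0.381569, cos β = -0.924340, cos(α−β) = -0.861629, d² = 28.037336. Work in radians in the unit-radius frame; every candidate has L = ρ·(t + p + q).
LSL: p² = 2 + d² − 2cos(α−β) + 2d(sin α − sin β) = 44.251337; p = √p² = 6.652168; φ = atan2(cos β − cos α, d + sin α − sin β) = -0.231633 rad; t = (φ − α) mod 2π = 5.127734 rad, q = (β − φ) mod 2π = 3.764718 rad → L = 7.64·(5.127734 + 6.652168 + 3.764718) = 7.64·15.544620 = 118.760900 m
RSR: p² = 2 + d² − 2cos(α−β) + 2d(sin β − sin α) = 19.269852; p = √p² = 4.389744; φ = atan2(cos α − cos β, d − sin α + sin β) = 0.355312 rad; t = (α − φ) mod 2π = 0.568506 rad, q = (φ − β) mod 2π = 3.105412 rad → L = 7.64·(0.568506 + 4.389744 + 3.105412) = 7.64·8.063662 = 61.606378 m
LSR: p² = d² − 2 + 2cos(α−β) + 2d(sin α + sin β) = 28.723145; p = √p² = 5.359398; φ = atan2(−cos α − cos β, d + sin α + sin β) − atan2(−2, p) = 0.413414 rad; t = (φ − α) mod 2π = 5.772780 rad, q = (φ − β) mod 2π = 3.163513 rad → L = 7.64·(5.772780 + 5.359398 + 3.163513) = 7.64·14.295691 = 109.219083 m
RSL: p² = d² − 2 + 2cos(α−β) − 2d(sin α + sin β) = 19.905011; p = √p² = 4.461503; φ = atan2(cos α + cos β, d − sin α − sin β) − atan2(2, p) = -0.487239 rad; t = (α − φ) mod 2π = 1.411057 rad, q = (β − φ) mod 2π = 4.020324 rad → L = 7.64·(1.411057 + 4.461503 + 4.020324) = 7.64·9.892885 = 75.581639 m
RLR: c = (6 − d² + 2cos(α−β) + 2d(sin α − sin β))/8 = -1.408732, |c| > 1 → infeasible
LRL: c = (6 − d² + 2cos(α−β) − 2d(sin α − sin β))/8 = -4.531417, |c| > 1 → infeasible
Shortest: RSR with L = 61.606378 m ≈ 61.6064 m

61.6064 m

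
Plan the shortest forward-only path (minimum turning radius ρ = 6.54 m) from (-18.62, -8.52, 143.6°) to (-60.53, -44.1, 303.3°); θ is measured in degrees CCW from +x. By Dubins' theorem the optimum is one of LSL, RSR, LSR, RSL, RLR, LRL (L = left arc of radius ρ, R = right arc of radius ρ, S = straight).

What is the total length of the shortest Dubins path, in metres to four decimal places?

60.3547 m

Let ψ = atan2(Δy, Δx) = atan2(-35.58, -41.91) = -139.6700° be the start→goal bearing.
Normalize: d = |goal − start| / ρ = 54.976218/6.54 = 8.406149, α = (θ_start − ψ) mod 360° = 283.2700° = 4.943994 rad, β = (θ_goal − ψ) mod 360° = 82.9700° = 1.448100 rad.
Common terms: sin α = -0.973299, cos α = 0.229540, sin β = 0.992482, cos β = 0.122389, cos(α−β) = -0.937889, d² = 70.663349. Work in radians in the unit-radius frame; every candidate has L = ρ·(t + p + q).
LSL: p² = 2 + d² − 2cos(α−β) + 2d(sin α − sin β) = 41.489823; p = √p² = 6.441259; φ = atan2(cos β − cos α, d + sin α − sin β) = -0.016636 rad; t = (φ − α) mod 2π = 1.322555 rad, q = (β − φ) mod 2π = 1.464736 rad → L = 6.54·(1.322555 + 6.441259 + 1.464736) = 6.54·9.228550 = 60.354718 m
RSR: p² = 2 + d² − 2cos(α−β) + 2d(sin β − sin α) = 107.588431; p = √p² = 10.372484; φ = atan2(cos α − cos β, d − sin α + sin β) = 0.010331 rad; t = (α − φ) mod 2π = 4.933664 rad, q = (φ − β) mod 2π = 4.845416 rad → L = 6.54·(4.933664 + 10.372484 + 4.845416) = 6.54·20.151564 = 131.791229 m
LSR: p² = d² − 2 + 2cos(α−β) + 2d(sin α + sin β) = 67.110082; p = √p² = 8.192074; φ = atan2(−cos α − cos β, d + sin α + sin β) − atan2(−2, p) = 0.197708 rad; t = (φ − α) mod 2π = 1.536899 rad, q = (φ − β) mod 2π = 5.032794 rad → L = 6.54·(1.536899 + 8.192074 + 5.032794) = 6.54·14.761767 = 96.541958 m
RSL: p² = d² − 2 + 2cos(α−β) − 2d(sin α + sin β) = 66.465060; p = √p² = 8.152611; φ = atan2(cos α + cos β, d − sin α − sin β) − atan2(2, p) = -0.198632 rad; t = (α − φ) mod 2π = 5.142627 rad, q = (β − φ) mod 2π = 1.646732 rad → L = 6.54·(5.142627 + 8.152611 + 1.646732) = 6.54·14.941970 = 97.720481 m
RLR: c = (6 − d² + 2cos(α−β) + 2d(sin α − sin β))/8 = -12.448554, |c| > 1 → infeasible
LRL: c = (6 − d² + 2cos(α−β) − 2d(sin α − sin β))/8 = -4.186228, |c| > 1 → infeasible
Shortest: LSL with L = 60.354718 m ≈ 60.3547 m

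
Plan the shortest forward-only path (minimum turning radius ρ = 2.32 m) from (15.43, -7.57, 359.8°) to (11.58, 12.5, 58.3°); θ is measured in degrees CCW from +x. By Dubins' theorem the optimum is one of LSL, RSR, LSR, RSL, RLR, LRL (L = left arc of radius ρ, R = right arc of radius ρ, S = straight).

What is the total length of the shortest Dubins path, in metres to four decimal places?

Let ψ = atan2(Δy, Δx) = atan2(20.07, -3.85) = 100.8591° be the start→goal bearing.
Normalize: d = |goal − start| / ρ = 20.435934/2.32 = 8.808592, α = (θ_start − ψ) mod 360° = 258.9409° = 4.519372 rad, β = (θ_goal − ψ) mod 360° = 317.4409° = 5.540390 rad.
Common terms: sin α = -0.981430, cos α = -0.191821, sin β = -0.676350, cos β = 0.736581, cos(α−β) = 0.522499, d² = 77.591298. Work in radians in the unit-radius frame; every candidate has L = ρ·(t + p + q).
LSL: p² = 2 + d² − 2cos(α−β) + 2d(sin α − sin β) = 73.171645; p = √p² = 8.554043; φ = atan2(cos β − cos α, d + sin α − sin β) = 0.108748 rad; t = (φ − α) mod 2π = 1.872561 rad, q = (β − φ) mod 2π = 5.431642 rad → L = 2.32·(1.872561 + 8.554043 + 5.431642) = 2.32·15.858246 = 36.791130 m
RSR: p² = 2 + d² − 2cos(α−β) + 2d(sin β − sin α) = 83.920956; p = √p² = 9.160838; φ = atan2(cos α − cos β, d − sin α + sin β) = -0.101519 rad; t = (α − φ) mod 2π = 4.620891 rad, q = (φ − β) mod 2π = 0.641277 rad → L = 2.32·(4.620891 + 9.160838 + 0.641277) = 2.32·14.423006 = 33.461374 m
LSR: p² = d² − 2 + 2cos(α−β) + 2d(sin α + sin β) = 47.430883; p = √p² = 6.887008; φ = atan2(−cos α − cos β, d + sin α + sin β) − atan2(−2, p) = 0.206593 rad; t = (φ − α) mod 2π = 1.970407 rad, q = (φ − β) mod 2π = 0.949389 rad → L = 2.32·(1.970407 + 6.887008 + 0.949389) = 2.32·9.806804 = 22.751785 m
RSL: p² = d² − 2 + 2cos(α−β) − 2d(sin α + sin β) = 105.841706; p = √p² = 10.287940; φ = atan2(cos α + cos β, d − sin α − sin β) − atan2(2, p) = -0.140006 rad; t = (α − φ) mod 2π = 4.659378 rad, q = (β − φ) mod 2π = 5.680396 rad → L = 2.32·(4.659378 + 10.287940 + 5.680396) = 2.32·20.627713 = 47.856295 m
RLR: c = (6 − d² + 2cos(α−β) + 2d(sin α − sin β))/8 = -9.490119, |c| > 1 → infeasible
LRL: c = (6 − d² + 2cos(α−β) − 2d(sin α − sin β))/8 = -8.146456, |c| > 1 → infeasible
Shortest: LSR with L = 22.751785 m ≈ 22.7518 m

22.7518 m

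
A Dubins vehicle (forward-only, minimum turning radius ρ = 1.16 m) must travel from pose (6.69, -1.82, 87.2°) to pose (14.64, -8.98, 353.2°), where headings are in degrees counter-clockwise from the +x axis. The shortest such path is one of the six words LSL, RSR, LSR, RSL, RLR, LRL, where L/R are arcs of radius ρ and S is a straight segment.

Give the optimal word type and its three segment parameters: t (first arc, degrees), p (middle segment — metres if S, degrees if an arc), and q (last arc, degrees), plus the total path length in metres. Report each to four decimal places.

Let ψ = atan2(Δy, Δx) = atan2(-7.16, 7.95) = -42.0071° be the start→goal bearing.
Normalize: d = |goal − start| / ρ = 10.698977/1.16 = 9.223256, α = (θ_start − ψ) mod 360° = 129.2071° = 2.255090 rad, β = (θ_goal − ψ) mod 360° = 35.2071° = 0.614480 rad.
Common terms: sin α = 0.774866, cos α = -0.632126, sin β = 0.576534, cos β = 0.817073, cos(α−β) = -0.069756, d² = 85.068445. Work in radians in the unit-radius frame; every candidate has L = ρ·(t + p + q).
LSL: p² = 2 + d² − 2cos(α−β) + 2d(sin α − sin β) = 90.866496; p = √p² = 9.532392; φ = atan2(cos β − cos α, d + sin α − sin β) = 0.152621 rad; t = (φ − α) mod 2π = 4.180716 rad, q = (β − φ) mod 2π = 0.461859 rad → L = 1.16·(4.180716 + 9.532392 + 0.461859) = 1.16·14.174968 = 16.442963 m
RSR: p² = 2 + d² − 2cos(α−β) + 2d(sin β − sin α) = 83.549421; p = √p² = 9.140537; φ = atan2(cos α − cos β, d − sin α + sin β) = -0.159218 rad; t = (α − φ) mod 2π = 2.414308 rad, q = (φ − β) mod 2π = 5.509487 rad → L = 1.16·(2.414308 + 9.140537 + 5.509487) = 1.16·17.064332 = 19.794625 m
LSR: p² = d² − 2 + 2cos(α−β) + 2d(sin α + sin β) = 107.857544; p = √p² = 10.385449; φ = atan2(−cos α − cos β, d + sin α + sin β) − atan2(−2, p) = 0.172760 rad; t = (φ − α) mod 2π = 4.200856 rad, q = (φ − β) mod 2π = 5.841465 rad → L = 1.16·(4.200856 + 10.385449 + 5.841465) = 1.16·20.427770 = 23.696213 m
RSL: p² = d² − 2 + 2cos(α−β) − 2d(sin α + sin β) = 58.000321; p = √p² = 7.615794; φ = atan2(cos α + cos β, d − sin α − sin β) − atan2(2, p) = -0.233323 rad; t = (α − φ) mod 2π = 2.488412 rad, q = (β − φ) mod 2π = 0.847803 rad → L = 1.16·(2.488412 + 7.615794 + 0.847803) = 1.16·10.952009 = 12.704331 m
RLR: c = (6 − d² + 2cos(α−β) + 2d(sin α − sin β))/8 = -9.443678, |c| > 1 → infeasible
LRL: c = (6 − d² + 2cos(α−β) − 2d(sin α − sin β))/8 = -10.358312, |c| > 1 → infeasible
Shortest: RSL with L = 12.704331 m ≈ 12.7043 m
Convert RSL to answer units (arcs ×180/π): t = 2.488412·180/π = 142.5755°, p = ρ·p = 1.16·7.615794 = 8.8343 m, q = 0.847803·180/π = 48.5755°, L = 12.7043 m.

RSL: t = 142.5755°, p = 8.8343 m, q = 48.5755°, L = 12.7043 m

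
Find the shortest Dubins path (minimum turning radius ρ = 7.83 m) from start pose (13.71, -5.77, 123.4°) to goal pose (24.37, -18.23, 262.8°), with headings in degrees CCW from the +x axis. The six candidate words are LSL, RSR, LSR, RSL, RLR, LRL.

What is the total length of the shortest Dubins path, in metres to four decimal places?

46.3542 m

Let ψ = atan2(Δy, Δx) = atan2(-12.46, 10.66) = -49.4518° be the start→goal bearing.
Normalize: d = |goal − start| / ρ = 16.397780/7.83 = 2.094225, α = (θ_start − ψ) mod 360° = 172.8518° = 3.016832 rad, β = (θ_goal − ψ) mod 360° = 312.2518° = 5.449821 rad.
Common terms: sin α = 0.124437, cos α = -0.992228, sin β = -0.740197, cos β = 0.672390, cos(α−β) = -0.759271, d² = 4.385778. Work in radians in the unit-radius frame; every candidate has L = ρ·(t + p + q).
LSL: p² = 2 + d² − 2cos(α−β) + 2d(sin α − sin β) = 11.525797; p = √p² = 3.394966; φ = atan2(cos β − cos α, d + sin α − sin β) = 0.512456 rad; t = (φ − α) mod 2π = 3.778809 rad, q = (β − φ) mod 2π = 4.937365 rad → L = 7.83·(3.778809 + 3.394966 + 4.937365) = 7.83·12.111141 = 94.830232 m
RSR: p² = 2 + d² − 2cos(α−β) + 2d(sin β − sin α) = 4.282843; p = √p² = 2.069503; φ = atan2(cos α − cos β, d − sin α + sin β) = -0.934591 rad; t = (α − φ) mod 2π = 3.951423 rad, q = (φ − β) mod 2π = 6.181959 rad → L = 7.83·(3.951423 + 2.069503 + 6.181959) = 7.83·12.202885 = 95.548587 m
LSR: p² = d² − 2 + 2cos(α−β) + 2d(sin α + sin β) = -1.711847 < 0 → infeasible
RSL: p² = d² − 2 + 2cos(α−β) − 2d(sin α + sin β) = 3.446317; p = √p² = 1.856426; φ = atan2(cos α + cos β, d − sin α − sin β) − atan2(2, p) = -0.940089 rad; t = (α − φ) mod 2π = 3.956922 rad, q = (β − φ) mod 2π = 0.106725 rad → L = 7.83·(3.956922 + 1.856426 + 0.106725) = 7.83·5.920073 = 46.354173 m
RLR: c = (6 − d² + 2cos(α−β) + 2d(sin α − sin β))/8 = 0.464645; p = 2π − arccos c = 5.195622 rad; φ = atan2(cos α − cos β, d − sin α + sin β) = -0.934591 rad; t = (α − φ + p/2) mod 2π = 0.266049 rad, q = (α − β − t + p) mod 2π = 2.496584 rad → L = 7.83·(0.266049 + 5.195622 + 2.496584) = 7.83·7.958255 = 62.313140 m
LRL: c = (6 − d² + 2cos(α−β) − 2d(sin α − sin β))/8 = -0.440725; p = 2π − arccos c = 4.255983 rad; φ = atan2(cos β − cos α, d + sin α − sin β) = 0.512456 rad; t = (φ − α + p/2) mod 2π = 5.906800 rad, q = (β − α − t + p) mod 2π = 0.782172 rad → L = 7.83·(5.906800 + 4.255983 + 0.782172) = 7.83·10.944955 = 85.699000 m
Shortest: RSL with L = 46.354173 m ≈ 46.3542 m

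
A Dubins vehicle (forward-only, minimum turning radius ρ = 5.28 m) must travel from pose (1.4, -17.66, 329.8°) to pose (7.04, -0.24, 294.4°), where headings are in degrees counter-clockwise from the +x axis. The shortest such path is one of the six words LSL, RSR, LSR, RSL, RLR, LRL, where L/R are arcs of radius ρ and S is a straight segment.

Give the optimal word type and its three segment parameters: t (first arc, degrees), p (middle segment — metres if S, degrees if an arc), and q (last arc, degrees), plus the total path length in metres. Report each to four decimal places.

Let ψ = atan2(Δy, Δx) = atan2(17.42, 5.64) = 72.0598° be the start→goal bearing.
Normalize: d = |goal − start| / ρ = 18.310270/5.28 = 3.467854, α = (θ_start − ψ) mod 360° = 257.7402° = 4.498415 rad, β = (θ_goal − ψ) mod 360° = 222.3402° = 3.880568 rad.
Common terms: sin α = -0.977195, cos α = -0.212345, sin β = -0.673531, cos β = -0.739159, cos(α−β) = 0.815128, d² = 12.026013. Work in radians in the unit-radius frame; every candidate has L = ρ·(t + p + q).
LSL: p² = 2 + d² − 2cos(α−β) + 2d(sin α − sin β) = 10.289634; p = √p² = 3.207746; φ = atan2(cos β − cos α, d + sin α − sin β) = -0.164979 rad; t = (φ − α) mod 2π = 1.619791 rad, q = (β − φ) mod 2π = 4.045547 rad → L = 5.28·(1.619791 + 3.207746 + 4.045547) = 5.28·8.873085 = 46.849888 m
RSR: p² = 2 + d² − 2cos(α−β) + 2d(sin β − sin α) = 14.501880; p = √p² = 3.808133; φ = atan2(cos α − cos β, d − sin α + sin β) = 0.138784 rad; t = (α − φ) mod 2π = 4.359631 rad, q = (φ − β) mod 2π = 2.541401 rad → L = 5.28·(4.359631 + 3.808133 + 2.541401) = 5.28·10.709165 = 56.544393 m
LSR: p² = d² − 2 + 2cos(α−β) + 2d(sin α + sin β) = 0.207316; p = √p² = 0.455320; φ = atan2(−cos α − cos β, d + sin α + sin β) − atan2(−2, p) = 1.829325 rad; t = (φ − α) mod 2π = 3.614095 rad, q = (φ − β) mod 2π = 4.231942 rad → L = 5.28·(3.614095 + 0.455320 + 4.231942) = 5.28·8.301357 = 43.831162 m
RSL: p² = d² − 2 + 2cos(α−β) − 2d(sin α + sin β) = 23.105221; p = √p² = 4.806789; φ = atan2(cos α + cos β, d − sin α − sin β) − atan2(2, p) = -0.578084 rad; t = (α − φ) mod 2π = 5.076499 rad, q = (β − φ) mod 2π = 4.458652 rad → L = 5.28·(5.076499 + 4.806789 + 4.458652) = 5.28·14.341940 = 75.725442 m
RLR: c = (6 − d² + 2cos(α−β) + 2d(sin α − sin β))/8 = -0.812735; p = 2π − arccos c = 3.763558 rad; φ = atan2(cos α − cos β, d − sin α + sin β) = 0.138784 rad; t = (α − φ + p/2) mod 2π = 6.241409 rad, q = (α − β − t + p) mod 2π = 4.423180 rad → L = 5.28·(6.241409 + 3.763558 + 4.423180) = 5.28·14.428148 = 76.180619 m
LRL: c = (6 − d² + 2cos(α−β) − 2d(sin α − sin β))/8 = -0.286204; p = 2π − arccos c = 4.422126 rad; φ = atan2(cos β − cos α, d + sin α − sin β) = -0.164979 rad; t = (φ − α + p/2) mod 2π = 3.830854 rad, q = (β − α − t + p) mod 2π = 6.256610 rad → L = 5.28·(3.830854 + 4.422126 + 6.256610) = 5.28·14.509591 = 76.610638 m
Shortest: LSR with L = 43.831162 m ≈ 43.8312 m
Convert LSR to answer units (arcs ×180/π): t = 3.614095·180/π = 207.0724°, p = ρ·p = 5.28·0.455320 = 2.4041 m, q = 4.231942·180/π = 242.4724°, L = 43.8312 m.

LSR: t = 207.0724°, p = 2.4041 m, q = 242.4724°, L = 43.8312 m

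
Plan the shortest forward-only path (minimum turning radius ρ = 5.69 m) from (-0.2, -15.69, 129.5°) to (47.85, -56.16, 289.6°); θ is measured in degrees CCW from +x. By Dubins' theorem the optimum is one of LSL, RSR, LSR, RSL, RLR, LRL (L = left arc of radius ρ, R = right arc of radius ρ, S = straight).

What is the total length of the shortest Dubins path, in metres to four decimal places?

79.7071 m

Let ψ = atan2(Δy, Δx) = atan2(-40.47, 48.05) = -40.1057° be the start→goal bearing.
Normalize: d = |goal − start| / ρ = 62.822157/5.69 = 11.040801, α = (θ_start − ψ) mod 360° = 169.6057° = 2.960178 rad, β = (θ_goal − ψ) mod 360° = 329.7057° = 5.754450 rad.
Common terms: sin α = 0.180422, cos α = -0.983589, sin β = -0.504442, cos β = 0.863446, cos(α−β) = -0.940288, d² = 121.899284. Work in radians in the unit-radius frame; every candidate has L = ρ·(t + p + q).
LSL: p² = 2 + d² − 2cos(α−β) + 2d(sin α − sin β) = 140.902746; p = √p² = 11.870246; φ = atan2(cos β − cos α, d + sin α − sin β) = 0.156237 rad; t = (φ − α) mod 2π = 3.479245 rad, q = (β − φ) mod 2π = 5.598213 rad → L = 5.69·(3.479245 + 11.870246 + 5.598213) = 5.69·20.947704 = 119.192434 m
RSR: p² = 2 + d² − 2cos(α−β) + 2d(sin β − sin α) = 110.656974; p = √p² = 10.519362; φ = atan2(cos α − cos β, d − sin α + sin β) = -0.176499 rad; t = (α − φ) mod 2π = 3.136677 rad, q = (φ − β) mod 2π = 0.352236 rad → L = 5.69·(3.136677 + 10.519362 + 0.352236) = 5.69·14.008275 = 79.707085 m
LSR: p² = d² − 2 + 2cos(α−β) + 2d(sin α + sin β) = 110.863818; p = √p² = 10.529189; φ = atan2(−cos α − cos β, d + sin α + sin β) − atan2(−2, p) = 0.198922 rad; t = (φ − α) mod 2π = 3.521930 rad, q = (φ − β) mod 2π = 0.727658 rad → L = 5.69·(3.521930 + 10.529189 + 0.727658) = 5.69·14.778777 = 84.091240 m
RSL: p² = d² − 2 + 2cos(α−β) − 2d(sin α + sin β) = 125.173597; p = √p² = 11.188101; φ = atan2(cos α + cos β, d − sin α − sin β) − atan2(2, p) = -0.187464 rad; t = (α − φ) mod 2π = 3.147642 rad, q = (β − φ) mod 2π = 5.941914 rad → L = 5.69·(3.147642 + 11.188101 + 5.941914) = 5.69·20.277656 = 115.379863 m
RLR: c = (6 − d² + 2cos(α−β) + 2d(sin α − sin β))/8 = -12.832122, |c| > 1 → infeasible
LRL: c = (6 − d² + 2cos(α−β) − 2d(sin α − sin β))/8 = -16.612843, |c| > 1 → infeasible
Shortest: RSR with L = 79.707085 m ≈ 79.7071 m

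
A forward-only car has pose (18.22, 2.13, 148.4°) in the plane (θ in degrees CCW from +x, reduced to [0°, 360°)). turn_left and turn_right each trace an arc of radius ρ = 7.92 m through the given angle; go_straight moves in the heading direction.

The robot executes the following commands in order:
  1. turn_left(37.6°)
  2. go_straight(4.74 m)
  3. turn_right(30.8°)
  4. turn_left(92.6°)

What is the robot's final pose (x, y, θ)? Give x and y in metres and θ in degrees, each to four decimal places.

(-6.2767, -0.7446, 247.8000°)

set_pose: (x, y, θ) = (18.2200, 2.1300, 148.4000°), ρ = 7.92
turn_left(37.6°): centre at ρ to the left, rotate +37.6° → (13.2422, 3.2609, 186.0000°)
go_straight(4.74): x += 4.74·cos θ, y += 4.74·sin θ → (8.5281, 2.7655, 186.0000°)
turn_right(30.8°): centre at ρ to the right, rotate −30.8° → (4.3782, 3.4525, 155.2000°)
turn_left(92.6°): centre at ρ to the left, rotate +92.6° → (-6.2767, -0.7446, 247.8000°)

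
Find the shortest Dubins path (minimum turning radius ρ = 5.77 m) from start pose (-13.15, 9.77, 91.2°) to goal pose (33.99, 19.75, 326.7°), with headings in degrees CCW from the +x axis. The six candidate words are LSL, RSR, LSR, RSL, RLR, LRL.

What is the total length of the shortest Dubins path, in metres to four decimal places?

51.0718 m

Let ψ = atan2(Δy, Δx) = atan2(9.98, 47.14) = 11.9536° be the start→goal bearing.
Normalize: d = |goal − start| / ρ = 48.184852/5.77 = 8.350928, α = (θ_start − ψ) mod 360° = 79.2464° = 1.383111 rad, β = (θ_goal − ψ) mod 360° = 314.7464° = 5.493361 rad.
Common terms: sin α = 0.982439, cos α = 0.186585, sin β = -0.710229, cos β = 0.703970, cos(α−β) = -0.566406, d² = 69.737992. Work in radians in the unit-radius frame; every candidate has L = ρ·(t + p + q).
LSL: p² = 2 + d² − 2cos(α−β) + 2d(sin α − sin β) = 101.141501; p = √p² = 10.056913; φ = atan2(cos β − cos α, d + sin α − sin β) = 0.051468 rad; t = (φ − α) mod 2π = 4.951543 rad, q = (β − φ) mod 2π = 5.441893 rad → L = 5.77·(4.951543 + 10.056913 + 5.441893) = 5.77·20.450349 = 117.998513 m
RSR: p² = 2 + d² − 2cos(α−β) + 2d(sin β − sin α) = 44.600108; p = √p² = 6.678331; φ = atan2(cos α − cos β, d − sin α + sin β) = -0.077550 rad; t = (α − φ) mod 2π = 1.460661 rad, q = (φ − β) mod 2π = 0.712274 rad → L = 5.77·(1.460661 + 6.678331 + 0.712274) = 5.77·8.851266 = 51.071806 m
LSR: p² = d² − 2 + 2cos(α−β) + 2d(sin α + sin β) = 71.151583; p = √p² = 8.435140; φ = atan2(−cos α − cos β, d + sin α + sin β) − atan2(−2, p) = 0.129894 rad; t = (φ − α) mod 2π = 5.029968 rad, q = (φ − β) mod 2π = 0.919718 rad → L = 5.77·(5.029968 + 8.435140 + 0.919718) = 5.77·14.384826 = 83.000445 m
RSL: p² = d² − 2 + 2cos(α−β) − 2d(sin α + sin β) = 62.058776; p = √p² = 7.877739; φ = atan2(cos α + cos β, d − sin α − sin β) − atan2(2, p) = -0.138836 rad; t = (α − φ) mod 2π = 1.521947 rad, q = (β − φ) mod 2π = 5.632197 rad → L = 5.77·(1.521947 + 7.877739 + 5.632197) = 5.77·15.031883 = 86.733964 m
RLR: c = (6 − d² + 2cos(α−β) + 2d(sin α − sin β))/8 = -4.575013, |c| > 1 → infeasible
LRL: c = (6 − d² + 2cos(α−β) − 2d(sin α − sin β))/8 = -11.642688, |c| > 1 → infeasible
Shortest: RSR with L = 51.071806 m ≈ 51.0718 m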